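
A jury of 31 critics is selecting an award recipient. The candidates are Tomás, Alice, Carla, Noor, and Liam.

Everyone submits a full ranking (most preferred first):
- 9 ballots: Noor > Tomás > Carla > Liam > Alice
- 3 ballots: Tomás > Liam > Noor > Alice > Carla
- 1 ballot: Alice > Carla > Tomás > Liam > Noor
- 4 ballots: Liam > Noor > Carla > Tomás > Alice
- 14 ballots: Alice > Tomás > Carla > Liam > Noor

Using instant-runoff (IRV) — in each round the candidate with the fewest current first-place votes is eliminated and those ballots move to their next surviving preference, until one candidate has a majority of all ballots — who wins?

Round 1: Tomás 3, Alice 15, Carla 0, Noor 9, Liam 4. Carla eliminated.
Round 2: Tomás 3, Alice 15, Noor 9, Liam 4. Tomás eliminated.
Round 3: Alice 15, Noor 9, Liam 7. Liam eliminated.
Round 4: Alice 15, Noor 16. Noor has a majority (≥16).

Noor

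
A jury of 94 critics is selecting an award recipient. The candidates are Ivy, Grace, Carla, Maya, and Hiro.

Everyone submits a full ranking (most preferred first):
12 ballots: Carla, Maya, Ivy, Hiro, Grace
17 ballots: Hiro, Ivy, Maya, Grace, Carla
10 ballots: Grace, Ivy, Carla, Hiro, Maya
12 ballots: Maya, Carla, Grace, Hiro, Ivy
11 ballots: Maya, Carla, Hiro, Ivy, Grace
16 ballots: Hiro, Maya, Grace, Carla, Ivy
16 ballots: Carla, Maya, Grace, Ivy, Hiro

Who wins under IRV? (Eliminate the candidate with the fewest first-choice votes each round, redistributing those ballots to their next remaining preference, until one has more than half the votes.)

Round 1: Ivy 0, Grace 10, Carla 28, Maya 23, Hiro 33. Ivy eliminated.
Round 2: Grace 10, Carla 28, Maya 23, Hiro 33. Grace eliminated.
Round 3: Carla 38, Maya 23, Hiro 33. Maya eliminated.
Round 4: Carla 61, Hiro 33. Carla has a majority (≥48).

Carla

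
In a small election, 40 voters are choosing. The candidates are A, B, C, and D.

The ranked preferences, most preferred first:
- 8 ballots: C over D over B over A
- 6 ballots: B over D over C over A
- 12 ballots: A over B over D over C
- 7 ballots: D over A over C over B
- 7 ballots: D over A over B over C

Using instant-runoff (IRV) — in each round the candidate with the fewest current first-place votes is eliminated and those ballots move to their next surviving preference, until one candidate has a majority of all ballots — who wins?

Round 1: A 12, B 6, C 8, D 14. B eliminated.
Round 2: A 12, C 8, D 20. C eliminated.
Round 3: A 12, D 28. D has a majority (≥21).

D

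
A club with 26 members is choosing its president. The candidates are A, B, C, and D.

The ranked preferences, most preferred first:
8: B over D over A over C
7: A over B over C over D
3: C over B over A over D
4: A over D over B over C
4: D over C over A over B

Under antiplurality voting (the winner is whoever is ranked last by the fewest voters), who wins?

Last-place votes: A 0, B 4, C 12, D 10.

A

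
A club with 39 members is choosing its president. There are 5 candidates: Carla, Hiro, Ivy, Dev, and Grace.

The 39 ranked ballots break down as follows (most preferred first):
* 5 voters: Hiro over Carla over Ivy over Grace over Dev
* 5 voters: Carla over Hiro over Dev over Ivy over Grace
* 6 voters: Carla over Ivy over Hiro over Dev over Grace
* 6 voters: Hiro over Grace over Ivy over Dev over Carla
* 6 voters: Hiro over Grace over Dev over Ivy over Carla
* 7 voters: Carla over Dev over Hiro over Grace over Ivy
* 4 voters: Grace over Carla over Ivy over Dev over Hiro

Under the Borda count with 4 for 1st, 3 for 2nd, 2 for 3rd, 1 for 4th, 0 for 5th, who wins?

Carla: 5×3 + 5×4 + 6×4 + 6×0 + 6×0 + 7×4 + 4×3 = 99
Hiro: 5×4 + 5×3 + 6×2 + 6×4 + 6×4 + 7×2 + 4×0 = 109
Ivy: 5×2 + 5×1 + 6×3 + 6×2 + 6×1 + 7×0 + 4×2 = 59
Dev: 5×0 + 5×2 + 6×1 + 6×1 + 6×2 + 7×3 + 4×1 = 59
Grace: 5×1 + 5×0 + 6×0 + 6×3 + 6×3 + 7×1 + 4×4 = 64

Hiro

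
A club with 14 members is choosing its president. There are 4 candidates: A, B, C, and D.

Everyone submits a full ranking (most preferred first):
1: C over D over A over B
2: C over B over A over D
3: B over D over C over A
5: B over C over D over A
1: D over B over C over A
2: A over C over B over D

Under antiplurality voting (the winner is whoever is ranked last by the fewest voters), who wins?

C

Last-place votes: A 9, B 1, C 0, D 4.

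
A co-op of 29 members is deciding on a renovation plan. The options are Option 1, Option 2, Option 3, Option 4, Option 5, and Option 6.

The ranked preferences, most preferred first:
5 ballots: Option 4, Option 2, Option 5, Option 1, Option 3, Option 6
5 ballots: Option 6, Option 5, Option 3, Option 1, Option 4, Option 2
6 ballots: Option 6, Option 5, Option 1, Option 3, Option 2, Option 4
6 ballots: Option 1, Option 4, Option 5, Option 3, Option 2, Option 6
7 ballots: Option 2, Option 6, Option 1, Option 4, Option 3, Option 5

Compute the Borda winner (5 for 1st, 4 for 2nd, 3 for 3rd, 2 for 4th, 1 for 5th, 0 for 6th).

Option 1: 5×2 + 5×2 + 6×3 + 6×5 + 7×3 = 89
Option 2: 5×4 + 5×0 + 6×1 + 6×1 + 7×5 = 67
Option 3: 5×1 + 5×3 + 6×2 + 6×2 + 7×1 = 51
Option 4: 5×5 + 5×1 + 6×0 + 6×4 + 7×2 = 68
Option 5: 5×3 + 5×4 + 6×4 + 6×3 + 7×0 = 77
Option 6: 5×0 + 5×5 + 6×5 + 6×0 + 7×4 = 83

Option 1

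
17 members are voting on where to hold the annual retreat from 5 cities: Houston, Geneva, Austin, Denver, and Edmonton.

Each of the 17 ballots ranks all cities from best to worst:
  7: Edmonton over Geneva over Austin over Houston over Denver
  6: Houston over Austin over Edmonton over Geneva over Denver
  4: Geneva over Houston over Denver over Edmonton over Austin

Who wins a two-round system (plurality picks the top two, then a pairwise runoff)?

Houston

Round 1 first-place votes: Houston 6, Geneva 4, Austin 0, Denver 0, Edmonton 7. Edmonton and Houston advance.
Runoff: Edmonton is ranked above Houston on 7 ballots, Houston above Edmonton on 10.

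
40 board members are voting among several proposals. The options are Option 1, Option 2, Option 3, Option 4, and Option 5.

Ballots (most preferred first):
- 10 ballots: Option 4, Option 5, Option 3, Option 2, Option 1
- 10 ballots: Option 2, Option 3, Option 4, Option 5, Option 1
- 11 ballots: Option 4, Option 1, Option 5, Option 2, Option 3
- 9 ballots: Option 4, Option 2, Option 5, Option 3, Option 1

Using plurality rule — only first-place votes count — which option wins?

First-place votes: Option 1 0, Option 2 10, Option 3 0, Option 4 30, Option 5 0.

Option 4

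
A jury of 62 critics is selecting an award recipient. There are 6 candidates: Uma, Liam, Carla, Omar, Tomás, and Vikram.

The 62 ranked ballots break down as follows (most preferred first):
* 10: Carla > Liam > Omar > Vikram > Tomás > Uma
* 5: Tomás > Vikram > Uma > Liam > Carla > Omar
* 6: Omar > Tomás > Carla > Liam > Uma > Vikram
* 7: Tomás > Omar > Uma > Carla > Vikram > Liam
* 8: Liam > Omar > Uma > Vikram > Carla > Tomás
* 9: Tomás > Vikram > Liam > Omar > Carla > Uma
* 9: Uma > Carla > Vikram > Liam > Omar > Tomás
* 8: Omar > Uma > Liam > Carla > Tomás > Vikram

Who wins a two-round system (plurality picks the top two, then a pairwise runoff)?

Omar

Round 1 first-place votes: Uma 9, Liam 8, Carla 10, Omar 14, Tomás 21, Vikram 0. Tomás and Omar advance.
Runoff: Tomás is ranked above Omar on 21 ballots, Omar above Tomás on 41.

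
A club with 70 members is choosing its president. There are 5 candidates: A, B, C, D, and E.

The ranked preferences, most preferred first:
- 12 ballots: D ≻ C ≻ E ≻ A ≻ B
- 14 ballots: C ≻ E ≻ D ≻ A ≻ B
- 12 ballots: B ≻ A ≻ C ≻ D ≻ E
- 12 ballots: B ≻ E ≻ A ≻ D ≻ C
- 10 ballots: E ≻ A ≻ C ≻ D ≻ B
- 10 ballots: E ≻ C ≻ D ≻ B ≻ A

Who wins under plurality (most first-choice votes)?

B

First-place votes: A 0, B 24, C 14, D 12, E 20.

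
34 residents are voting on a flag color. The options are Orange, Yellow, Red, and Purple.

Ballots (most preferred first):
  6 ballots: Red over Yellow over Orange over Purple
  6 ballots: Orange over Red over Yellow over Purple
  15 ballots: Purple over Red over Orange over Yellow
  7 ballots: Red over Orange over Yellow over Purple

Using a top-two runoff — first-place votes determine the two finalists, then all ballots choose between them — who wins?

Round 1 first-place votes: Orange 6, Yellow 0, Red 13, Purple 15. Purple and Red advance.
Runoff: Purple is ranked above Red on 15 ballots, Red above Purple on 19.

Red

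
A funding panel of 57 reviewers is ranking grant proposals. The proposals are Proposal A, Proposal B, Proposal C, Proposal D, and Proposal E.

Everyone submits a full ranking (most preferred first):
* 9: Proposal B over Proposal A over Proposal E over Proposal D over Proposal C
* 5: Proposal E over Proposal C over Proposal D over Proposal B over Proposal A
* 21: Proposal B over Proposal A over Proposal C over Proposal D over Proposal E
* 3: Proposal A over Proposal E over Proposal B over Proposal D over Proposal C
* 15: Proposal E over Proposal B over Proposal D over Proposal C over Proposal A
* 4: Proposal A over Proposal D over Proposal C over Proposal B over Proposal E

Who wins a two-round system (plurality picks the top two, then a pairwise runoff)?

Proposal B

Round 1 first-place votes: Proposal A 7, Proposal B 30, Proposal C 0, Proposal D 0, Proposal E 20. Proposal B and Proposal E advance.
Runoff: Proposal B is ranked above Proposal E on 34 ballots, Proposal E above Proposal B on 23.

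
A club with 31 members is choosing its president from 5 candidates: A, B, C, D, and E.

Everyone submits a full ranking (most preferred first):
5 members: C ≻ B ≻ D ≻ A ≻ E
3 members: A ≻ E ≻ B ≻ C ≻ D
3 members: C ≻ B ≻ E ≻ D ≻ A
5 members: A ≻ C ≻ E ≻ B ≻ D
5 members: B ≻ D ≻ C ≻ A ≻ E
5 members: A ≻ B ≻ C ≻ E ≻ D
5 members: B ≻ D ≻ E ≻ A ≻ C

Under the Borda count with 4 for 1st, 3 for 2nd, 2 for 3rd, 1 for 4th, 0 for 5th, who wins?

B

A: 5×1 + 3×4 + 3×0 + 5×4 + 5×1 + 5×4 + 5×1 = 67
B: 5×3 + 3×2 + 3×3 + 5×1 + 5×4 + 5×3 + 5×4 = 90
C: 5×4 + 3×1 + 3×4 + 5×3 + 5×2 + 5×2 + 5×0 = 70
D: 5×2 + 3×0 + 3×1 + 5×0 + 5×3 + 5×0 + 5×3 = 43
E: 5×0 + 3×3 + 3×2 + 5×2 + 5×0 + 5×1 + 5×2 = 40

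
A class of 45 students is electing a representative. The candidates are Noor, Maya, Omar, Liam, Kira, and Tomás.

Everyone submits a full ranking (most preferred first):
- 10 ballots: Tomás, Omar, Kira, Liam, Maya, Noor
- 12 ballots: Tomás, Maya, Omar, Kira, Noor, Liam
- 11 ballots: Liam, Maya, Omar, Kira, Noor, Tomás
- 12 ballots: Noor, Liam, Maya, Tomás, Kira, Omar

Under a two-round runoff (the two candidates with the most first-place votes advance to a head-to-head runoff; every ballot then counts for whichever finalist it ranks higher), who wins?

Round 1 first-place votes: Noor 12, Maya 0, Omar 0, Liam 11, Kira 0, Tomás 22. Tomás and Noor advance.
Runoff: Tomás is ranked above Noor on 22 ballots, Noor above Tomás on 23.

Noor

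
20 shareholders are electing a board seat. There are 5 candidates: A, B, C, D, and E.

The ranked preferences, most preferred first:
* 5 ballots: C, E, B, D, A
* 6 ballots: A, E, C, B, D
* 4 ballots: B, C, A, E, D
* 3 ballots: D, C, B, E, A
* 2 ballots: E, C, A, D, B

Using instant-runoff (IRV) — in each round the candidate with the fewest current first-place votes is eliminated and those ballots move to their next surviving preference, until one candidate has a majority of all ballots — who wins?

Round 1: A 6, B 4, C 5, D 3, E 2. E eliminated.
Round 2: A 6, B 4, C 7, D 3. D eliminated.
Round 3: A 6, B 4, C 10. B eliminated.
Round 4: A 6, C 14. C has a majority (≥11).

C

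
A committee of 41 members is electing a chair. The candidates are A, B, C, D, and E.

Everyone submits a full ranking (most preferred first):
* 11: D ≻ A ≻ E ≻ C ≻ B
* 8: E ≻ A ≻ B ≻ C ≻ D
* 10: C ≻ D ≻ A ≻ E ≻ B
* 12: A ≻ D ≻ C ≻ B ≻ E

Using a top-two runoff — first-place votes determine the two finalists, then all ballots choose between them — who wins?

Round 1 first-place votes: A 12, B 0, C 10, D 11, E 8. A and D advance.
Runoff: A is ranked above D on 20 ballots, D above A on 21.

D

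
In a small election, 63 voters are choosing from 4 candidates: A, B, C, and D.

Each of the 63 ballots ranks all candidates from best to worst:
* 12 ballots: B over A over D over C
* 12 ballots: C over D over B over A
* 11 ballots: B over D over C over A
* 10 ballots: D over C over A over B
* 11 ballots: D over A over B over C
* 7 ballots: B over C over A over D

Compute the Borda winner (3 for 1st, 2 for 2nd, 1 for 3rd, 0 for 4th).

D

A: 12×2 + 12×0 + 11×0 + 10×1 + 11×2 + 7×1 = 63
B: 12×3 + 12×1 + 11×3 + 10×0 + 11×1 + 7×3 = 113
C: 12×0 + 12×3 + 11×1 + 10×2 + 11×0 + 7×2 = 81
D: 12×1 + 12×2 + 11×2 + 10×3 + 11×3 + 7×0 = 121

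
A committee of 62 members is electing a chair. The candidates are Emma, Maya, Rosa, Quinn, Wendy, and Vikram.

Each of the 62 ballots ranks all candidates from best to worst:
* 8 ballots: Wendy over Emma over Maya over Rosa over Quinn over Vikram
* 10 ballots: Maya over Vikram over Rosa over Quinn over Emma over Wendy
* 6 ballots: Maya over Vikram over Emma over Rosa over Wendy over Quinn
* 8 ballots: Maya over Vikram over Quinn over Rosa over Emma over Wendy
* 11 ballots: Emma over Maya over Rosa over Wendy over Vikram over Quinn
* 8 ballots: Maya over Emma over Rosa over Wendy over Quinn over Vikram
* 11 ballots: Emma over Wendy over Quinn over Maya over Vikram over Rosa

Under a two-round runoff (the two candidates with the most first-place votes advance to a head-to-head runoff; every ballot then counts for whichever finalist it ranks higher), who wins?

Maya

Round 1 first-place votes: Emma 22, Maya 32, Rosa 0, Quinn 0, Wendy 8, Vikram 0. Maya and Emma advance.
Runoff: Maya is ranked above Emma on 32 ballots, Emma above Maya on 30.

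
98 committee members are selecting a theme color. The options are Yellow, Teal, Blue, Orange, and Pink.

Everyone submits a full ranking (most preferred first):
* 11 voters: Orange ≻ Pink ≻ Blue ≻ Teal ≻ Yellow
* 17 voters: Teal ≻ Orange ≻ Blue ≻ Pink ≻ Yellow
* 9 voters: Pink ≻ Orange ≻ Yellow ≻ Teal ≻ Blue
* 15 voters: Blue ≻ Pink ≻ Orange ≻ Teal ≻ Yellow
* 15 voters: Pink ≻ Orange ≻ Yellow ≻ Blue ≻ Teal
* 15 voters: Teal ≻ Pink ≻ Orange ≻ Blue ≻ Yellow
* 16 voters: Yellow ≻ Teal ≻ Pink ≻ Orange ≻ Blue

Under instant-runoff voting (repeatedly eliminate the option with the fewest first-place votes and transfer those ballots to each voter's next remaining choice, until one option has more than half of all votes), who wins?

Pink

Round 1: Yellow 16, Teal 32, Blue 15, Orange 11, Pink 24. Orange eliminated.
Round 2: Yellow 16, Teal 32, Blue 15, Pink 35. Blue eliminated.
Round 3: Yellow 16, Teal 32, Pink 50. Pink has a majority (≥50).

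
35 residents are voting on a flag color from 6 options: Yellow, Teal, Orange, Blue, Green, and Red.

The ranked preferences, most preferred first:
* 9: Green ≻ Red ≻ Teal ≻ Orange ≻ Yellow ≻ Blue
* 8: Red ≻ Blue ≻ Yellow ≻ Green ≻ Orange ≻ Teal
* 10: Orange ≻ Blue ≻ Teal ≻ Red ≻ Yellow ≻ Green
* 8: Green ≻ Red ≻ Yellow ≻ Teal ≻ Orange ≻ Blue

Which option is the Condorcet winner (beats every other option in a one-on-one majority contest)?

Red vs Yellow: 35–0
Red vs Teal: 25–10
Red vs Orange: 25–10
Red vs Blue: 25–10
Red vs Green: 18–17
Red beats every other option.

Red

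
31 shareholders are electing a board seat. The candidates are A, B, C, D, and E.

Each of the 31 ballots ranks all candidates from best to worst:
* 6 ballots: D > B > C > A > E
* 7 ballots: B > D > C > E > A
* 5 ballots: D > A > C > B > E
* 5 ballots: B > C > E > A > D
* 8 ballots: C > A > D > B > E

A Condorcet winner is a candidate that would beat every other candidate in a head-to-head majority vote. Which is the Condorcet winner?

D

D vs A: 18–13
D vs B: 19–12
D vs C: 18–13
D vs E: 26–5
D beats every other candidate.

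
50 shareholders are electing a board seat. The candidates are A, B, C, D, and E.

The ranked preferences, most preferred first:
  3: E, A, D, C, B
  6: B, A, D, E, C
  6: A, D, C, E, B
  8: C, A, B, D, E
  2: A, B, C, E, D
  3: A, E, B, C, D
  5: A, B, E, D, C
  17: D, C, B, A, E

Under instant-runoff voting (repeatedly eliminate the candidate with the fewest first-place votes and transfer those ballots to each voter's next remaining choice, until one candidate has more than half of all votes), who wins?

A

Round 1: A 16, B 6, C 8, D 17, E 3. E eliminated.
Round 2: A 19, B 6, C 8, D 17. B eliminated.
Round 3: A 25, C 8, D 17. C eliminated.
Round 4: A 33, D 17. A has a majority (≥26).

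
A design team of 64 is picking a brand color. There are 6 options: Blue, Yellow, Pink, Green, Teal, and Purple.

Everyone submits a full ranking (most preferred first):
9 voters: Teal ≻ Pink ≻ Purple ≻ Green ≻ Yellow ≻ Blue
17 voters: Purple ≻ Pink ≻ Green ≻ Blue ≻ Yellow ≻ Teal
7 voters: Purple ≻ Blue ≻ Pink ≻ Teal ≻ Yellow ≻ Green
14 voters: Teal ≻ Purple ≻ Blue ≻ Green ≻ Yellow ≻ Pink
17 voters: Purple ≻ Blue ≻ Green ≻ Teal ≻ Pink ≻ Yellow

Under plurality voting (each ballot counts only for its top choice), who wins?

Purple

First-place votes: Blue 0, Yellow 0, Pink 0, Green 0, Teal 23, Purple 41.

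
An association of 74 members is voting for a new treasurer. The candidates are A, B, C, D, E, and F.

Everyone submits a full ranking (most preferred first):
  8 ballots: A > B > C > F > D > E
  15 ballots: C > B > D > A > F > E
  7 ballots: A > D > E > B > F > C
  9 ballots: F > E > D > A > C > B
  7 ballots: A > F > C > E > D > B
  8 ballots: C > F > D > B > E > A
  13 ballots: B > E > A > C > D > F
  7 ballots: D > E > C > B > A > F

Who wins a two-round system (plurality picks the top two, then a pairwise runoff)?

Round 1 first-place votes: A 22, B 13, C 23, D 7, E 0, F 9. C and A advance.
Runoff: C is ranked above A on 30 ballots, A above C on 44.

A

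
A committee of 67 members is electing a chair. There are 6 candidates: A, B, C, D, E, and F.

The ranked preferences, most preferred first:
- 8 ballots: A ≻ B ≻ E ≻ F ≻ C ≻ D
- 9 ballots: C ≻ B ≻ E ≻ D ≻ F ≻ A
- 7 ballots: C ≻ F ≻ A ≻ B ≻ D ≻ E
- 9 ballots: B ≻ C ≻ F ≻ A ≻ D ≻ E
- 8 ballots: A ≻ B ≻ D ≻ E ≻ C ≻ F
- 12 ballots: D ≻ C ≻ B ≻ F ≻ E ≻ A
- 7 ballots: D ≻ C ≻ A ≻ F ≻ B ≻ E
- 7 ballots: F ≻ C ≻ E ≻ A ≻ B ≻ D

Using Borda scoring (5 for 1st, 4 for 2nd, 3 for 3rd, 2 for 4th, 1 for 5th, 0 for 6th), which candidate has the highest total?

A: 8×5 + 9×0 + 7×3 + 9×2 + 8×5 + 12×0 + 7×3 + 7×2 = 154
B: 8×4 + 9×4 + 7×2 + 9×5 + 8×4 + 12×3 + 7×1 + 7×1 = 209
C: 8×1 + 9×5 + 7×5 + 9×4 + 8×1 + 12×4 + 7×4 + 7×4 = 236
D: 8×0 + 9×2 + 7×1 + 9×1 + 8×3 + 12×5 + 7×5 + 7×0 = 153
E: 8×3 + 9×3 + 7×0 + 9×0 + 8×2 + 12×1 + 7×0 + 7×3 = 100
F: 8×2 + 9×1 + 7×4 + 9×3 + 8×0 + 12×2 + 7×2 + 7×5 = 153

C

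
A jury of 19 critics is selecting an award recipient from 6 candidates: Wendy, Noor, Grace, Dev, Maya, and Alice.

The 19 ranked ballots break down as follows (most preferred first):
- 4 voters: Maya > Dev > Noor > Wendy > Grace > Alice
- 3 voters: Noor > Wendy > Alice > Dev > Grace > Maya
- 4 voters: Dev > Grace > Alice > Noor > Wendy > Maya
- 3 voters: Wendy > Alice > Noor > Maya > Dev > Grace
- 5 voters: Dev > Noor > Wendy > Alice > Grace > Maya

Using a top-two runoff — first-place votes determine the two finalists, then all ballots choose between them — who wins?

Dev

Round 1 first-place votes: Wendy 3, Noor 3, Grace 0, Dev 9, Maya 4, Alice 0. Dev and Maya advance.
Runoff: Dev is ranked above Maya on 12 ballots, Maya above Dev on 7.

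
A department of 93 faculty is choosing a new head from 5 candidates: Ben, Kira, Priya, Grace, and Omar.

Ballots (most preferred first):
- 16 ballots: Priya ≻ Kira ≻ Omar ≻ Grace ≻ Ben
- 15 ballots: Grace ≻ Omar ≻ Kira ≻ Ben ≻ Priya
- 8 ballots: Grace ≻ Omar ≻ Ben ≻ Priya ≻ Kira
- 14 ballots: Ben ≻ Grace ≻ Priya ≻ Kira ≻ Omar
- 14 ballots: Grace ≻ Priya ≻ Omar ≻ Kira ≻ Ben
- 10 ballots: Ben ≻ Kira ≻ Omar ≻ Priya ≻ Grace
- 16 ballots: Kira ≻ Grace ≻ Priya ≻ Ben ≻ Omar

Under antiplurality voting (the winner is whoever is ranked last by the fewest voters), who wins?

Last-place votes: Ben 30, Kira 8, Priya 15, Grace 10, Omar 30.

Kira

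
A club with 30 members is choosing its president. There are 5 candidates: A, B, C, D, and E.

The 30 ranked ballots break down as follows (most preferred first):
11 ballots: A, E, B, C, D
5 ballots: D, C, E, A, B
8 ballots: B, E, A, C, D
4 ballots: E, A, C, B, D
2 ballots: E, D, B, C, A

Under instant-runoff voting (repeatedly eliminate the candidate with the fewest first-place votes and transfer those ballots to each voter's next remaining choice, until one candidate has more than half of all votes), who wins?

E

Round 1: A 11, B 8, C 0, D 5, E 6. C eliminated.
Round 2: A 11, B 8, D 5, E 6. D eliminated.
Round 3: A 11, B 8, E 11. B eliminated.
Round 4: A 11, E 19. E has a majority (≥16).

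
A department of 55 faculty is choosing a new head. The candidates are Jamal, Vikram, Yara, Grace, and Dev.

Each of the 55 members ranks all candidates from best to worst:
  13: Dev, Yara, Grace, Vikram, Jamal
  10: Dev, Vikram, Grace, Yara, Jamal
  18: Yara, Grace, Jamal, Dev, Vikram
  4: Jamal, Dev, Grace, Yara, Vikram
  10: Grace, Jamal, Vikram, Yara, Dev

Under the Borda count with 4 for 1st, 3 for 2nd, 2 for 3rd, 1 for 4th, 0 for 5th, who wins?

Grace

Jamal: 13×0 + 10×0 + 18×2 + 4×4 + 10×3 = 82
Vikram: 13×1 + 10×3 + 18×0 + 4×0 + 10×2 = 63
Yara: 13×3 + 10×1 + 18×4 + 4×1 + 10×1 = 135
Grace: 13×2 + 10×2 + 18×3 + 4×2 + 10×4 = 148
Dev: 13×4 + 10×4 + 18×1 + 4×3 + 10×0 = 122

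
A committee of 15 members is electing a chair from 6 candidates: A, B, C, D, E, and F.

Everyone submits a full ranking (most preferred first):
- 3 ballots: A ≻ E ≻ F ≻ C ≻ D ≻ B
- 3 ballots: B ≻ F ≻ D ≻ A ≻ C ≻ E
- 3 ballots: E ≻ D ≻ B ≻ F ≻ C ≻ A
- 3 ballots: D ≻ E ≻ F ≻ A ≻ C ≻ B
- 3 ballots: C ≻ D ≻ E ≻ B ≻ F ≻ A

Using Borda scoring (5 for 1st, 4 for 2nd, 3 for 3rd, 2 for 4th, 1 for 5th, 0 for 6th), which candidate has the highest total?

D

A: 3×5 + 3×2 + 3×0 + 3×2 + 3×0 = 27
B: 3×0 + 3×5 + 3×3 + 3×0 + 3×2 = 30
C: 3×2 + 3×1 + 3×1 + 3×1 + 3×5 = 30
D: 3×1 + 3×3 + 3×4 + 3×5 + 3×4 = 51
E: 3×4 + 3×0 + 3×5 + 3×4 + 3×3 = 48
F: 3×3 + 3×4 + 3×2 + 3×3 + 3×1 = 39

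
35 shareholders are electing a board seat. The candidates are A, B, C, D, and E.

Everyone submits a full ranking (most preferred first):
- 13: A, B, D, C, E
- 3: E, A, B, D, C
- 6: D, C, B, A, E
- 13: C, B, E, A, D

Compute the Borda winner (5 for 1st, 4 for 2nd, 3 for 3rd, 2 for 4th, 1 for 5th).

B

A: 13×5 + 3×4 + 6×2 + 13×2 = 115
B: 13×4 + 3×3 + 6×3 + 13×4 = 131
C: 13×2 + 3×1 + 6×4 + 13×5 = 118
D: 13×3 + 3×2 + 6×5 + 13×1 = 88
E: 13×1 + 3×5 + 6×1 + 13×3 = 73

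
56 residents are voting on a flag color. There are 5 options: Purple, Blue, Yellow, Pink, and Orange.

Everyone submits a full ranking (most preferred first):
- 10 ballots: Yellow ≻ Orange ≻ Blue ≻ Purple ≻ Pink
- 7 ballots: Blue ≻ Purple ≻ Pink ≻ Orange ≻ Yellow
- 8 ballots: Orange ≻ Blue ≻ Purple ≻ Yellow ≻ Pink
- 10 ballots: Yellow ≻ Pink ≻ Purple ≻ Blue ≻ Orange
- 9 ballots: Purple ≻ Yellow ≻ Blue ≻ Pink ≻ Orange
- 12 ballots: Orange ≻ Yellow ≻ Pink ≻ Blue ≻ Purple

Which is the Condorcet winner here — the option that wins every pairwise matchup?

Yellow vs Purple: 32–24
Yellow vs Blue: 41–15
Yellow vs Pink: 49–7
Yellow vs Orange: 29–27
Yellow beats every other option.

Yellow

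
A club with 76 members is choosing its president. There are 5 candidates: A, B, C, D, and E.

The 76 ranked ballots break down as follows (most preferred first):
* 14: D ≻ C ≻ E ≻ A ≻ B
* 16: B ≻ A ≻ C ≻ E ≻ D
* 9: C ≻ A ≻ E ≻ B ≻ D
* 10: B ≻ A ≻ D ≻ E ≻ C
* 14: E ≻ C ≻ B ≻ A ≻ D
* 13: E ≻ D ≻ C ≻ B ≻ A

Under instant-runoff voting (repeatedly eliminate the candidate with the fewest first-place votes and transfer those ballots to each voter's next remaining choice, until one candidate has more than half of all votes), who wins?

Round 1: A 0, B 26, C 9, D 14, E 27. A eliminated.
Round 2: B 26, C 9, D 14, E 27. C eliminated.
Round 3: B 26, D 14, E 36. D eliminated.
Round 4: B 26, E 50. E has a majority (≥39).

E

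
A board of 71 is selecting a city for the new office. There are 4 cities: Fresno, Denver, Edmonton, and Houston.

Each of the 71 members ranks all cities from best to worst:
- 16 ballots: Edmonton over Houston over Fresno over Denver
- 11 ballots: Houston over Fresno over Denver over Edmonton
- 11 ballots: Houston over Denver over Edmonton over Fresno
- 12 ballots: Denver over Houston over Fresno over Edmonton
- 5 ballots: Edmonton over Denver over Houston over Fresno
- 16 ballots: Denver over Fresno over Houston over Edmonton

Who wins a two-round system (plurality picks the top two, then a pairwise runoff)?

Round 1 first-place votes: Fresno 0, Denver 28, Edmonton 21, Houston 22. Denver and Houston advance.
Runoff: Denver is ranked above Houston on 33 ballots, Houston above Denver on 38.

Houston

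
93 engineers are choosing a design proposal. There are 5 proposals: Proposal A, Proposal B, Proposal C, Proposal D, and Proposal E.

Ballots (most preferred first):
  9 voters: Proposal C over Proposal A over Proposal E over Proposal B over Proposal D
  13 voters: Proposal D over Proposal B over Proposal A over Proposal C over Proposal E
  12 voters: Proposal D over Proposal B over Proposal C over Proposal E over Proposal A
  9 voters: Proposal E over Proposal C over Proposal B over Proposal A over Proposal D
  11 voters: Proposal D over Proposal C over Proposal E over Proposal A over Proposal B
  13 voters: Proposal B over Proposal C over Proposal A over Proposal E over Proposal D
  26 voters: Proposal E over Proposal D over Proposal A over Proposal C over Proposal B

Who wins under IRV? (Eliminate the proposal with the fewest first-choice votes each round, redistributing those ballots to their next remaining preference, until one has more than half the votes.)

Proposal E

Round 1: Proposal A 0, Proposal B 13, Proposal C 9, Proposal D 36, Proposal E 35. Proposal A eliminated.
Round 2: Proposal B 13, Proposal C 9, Proposal D 36, Proposal E 35. Proposal C eliminated.
Round 3: Proposal B 13, Proposal D 36, Proposal E 44. Proposal B eliminated.
Round 4: Proposal D 36, Proposal E 57. Proposal E has a majority (≥47).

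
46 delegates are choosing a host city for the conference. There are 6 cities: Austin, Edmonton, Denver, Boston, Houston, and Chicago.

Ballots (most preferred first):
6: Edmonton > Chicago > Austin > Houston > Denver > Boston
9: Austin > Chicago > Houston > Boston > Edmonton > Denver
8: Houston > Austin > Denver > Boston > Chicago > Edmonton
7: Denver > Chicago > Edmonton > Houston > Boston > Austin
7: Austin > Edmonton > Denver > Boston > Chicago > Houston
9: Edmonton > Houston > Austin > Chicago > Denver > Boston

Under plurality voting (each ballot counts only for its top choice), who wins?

Austin

First-place votes: Austin 16, Edmonton 15, Denver 7, Boston 0, Houston 8, Chicago 0.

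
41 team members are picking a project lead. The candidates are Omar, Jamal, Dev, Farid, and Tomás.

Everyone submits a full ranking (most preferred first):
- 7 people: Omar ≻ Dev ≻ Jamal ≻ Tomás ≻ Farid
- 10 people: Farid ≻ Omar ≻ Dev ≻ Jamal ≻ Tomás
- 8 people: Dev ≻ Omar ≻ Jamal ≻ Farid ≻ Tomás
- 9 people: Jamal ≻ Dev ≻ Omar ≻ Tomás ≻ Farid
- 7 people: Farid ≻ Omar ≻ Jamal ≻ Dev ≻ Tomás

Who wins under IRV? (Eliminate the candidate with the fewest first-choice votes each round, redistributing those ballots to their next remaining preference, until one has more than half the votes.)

Round 1: Omar 7, Jamal 9, Dev 8, Farid 17, Tomás 0. Tomás eliminated.
Round 2: Omar 7, Jamal 9, Dev 8, Farid 17. Omar eliminated.
Round 3: Jamal 9, Dev 15, Farid 17. Jamal eliminated.
Round 4: Dev 24, Farid 17. Dev has a majority (≥21).

Dev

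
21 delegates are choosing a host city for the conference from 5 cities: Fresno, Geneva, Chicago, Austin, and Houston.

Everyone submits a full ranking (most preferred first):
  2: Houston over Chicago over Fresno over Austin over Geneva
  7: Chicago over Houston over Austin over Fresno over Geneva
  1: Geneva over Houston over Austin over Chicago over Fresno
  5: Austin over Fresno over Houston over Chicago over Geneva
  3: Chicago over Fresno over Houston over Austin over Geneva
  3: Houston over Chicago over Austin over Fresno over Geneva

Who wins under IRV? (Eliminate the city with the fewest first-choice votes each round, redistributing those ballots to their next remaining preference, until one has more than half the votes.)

Houston

Round 1: Fresno 0, Geneva 1, Chicago 10, Austin 5, Houston 5. Fresno eliminated.
Round 2: Geneva 1, Chicago 10, Austin 5, Houston 5. Geneva eliminated.
Round 3: Chicago 10, Austin 5, Houston 6. Austin eliminated.
Round 4: Chicago 10, Houston 11. Houston has a majority (≥11).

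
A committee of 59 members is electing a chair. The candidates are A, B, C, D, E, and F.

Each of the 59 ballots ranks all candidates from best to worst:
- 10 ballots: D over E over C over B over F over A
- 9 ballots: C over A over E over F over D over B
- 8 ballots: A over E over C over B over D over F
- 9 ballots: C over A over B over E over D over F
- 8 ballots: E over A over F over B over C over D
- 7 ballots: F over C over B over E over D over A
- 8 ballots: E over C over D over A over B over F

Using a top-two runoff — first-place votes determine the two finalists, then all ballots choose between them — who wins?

E

Round 1 first-place votes: A 8, B 0, C 18, D 10, E 16, F 7. C and E advance.
Runoff: C is ranked above E on 25 ballots, E above C on 34.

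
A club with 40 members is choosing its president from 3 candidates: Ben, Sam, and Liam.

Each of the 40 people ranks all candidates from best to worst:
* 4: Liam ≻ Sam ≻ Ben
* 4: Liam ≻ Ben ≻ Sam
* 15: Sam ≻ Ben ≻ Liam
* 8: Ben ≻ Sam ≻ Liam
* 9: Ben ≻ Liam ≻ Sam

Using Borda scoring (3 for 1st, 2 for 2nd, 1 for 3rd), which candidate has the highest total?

Ben

Ben: 4×1 + 4×2 + 15×2 + 8×3 + 9×3 = 93
Sam: 4×2 + 4×1 + 15×3 + 8×2 + 9×1 = 82
Liam: 4×3 + 4×3 + 15×1 + 8×1 + 9×2 = 65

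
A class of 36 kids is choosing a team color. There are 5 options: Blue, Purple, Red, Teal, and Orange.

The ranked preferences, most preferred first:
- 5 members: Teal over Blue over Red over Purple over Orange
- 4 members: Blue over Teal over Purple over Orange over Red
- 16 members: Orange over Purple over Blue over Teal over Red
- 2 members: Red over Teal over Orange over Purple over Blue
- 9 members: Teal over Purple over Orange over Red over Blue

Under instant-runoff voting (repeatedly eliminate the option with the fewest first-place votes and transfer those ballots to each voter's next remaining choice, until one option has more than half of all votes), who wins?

Teal

Round 1: Blue 4, Purple 0, Red 2, Teal 14, Orange 16. Purple eliminated.
Round 2: Blue 4, Red 2, Teal 14, Orange 16. Red eliminated.
Round 3: Blue 4, Teal 16, Orange 16. Blue eliminated.
Round 4: Teal 20, Orange 16. Teal has a majority (≥19).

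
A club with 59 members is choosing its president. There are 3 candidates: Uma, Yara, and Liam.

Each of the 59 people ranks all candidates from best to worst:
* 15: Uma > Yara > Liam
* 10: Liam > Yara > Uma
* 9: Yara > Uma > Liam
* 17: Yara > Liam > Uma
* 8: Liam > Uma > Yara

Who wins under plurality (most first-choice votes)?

Yara

First-place votes: Uma 15, Yara 26, Liam 18.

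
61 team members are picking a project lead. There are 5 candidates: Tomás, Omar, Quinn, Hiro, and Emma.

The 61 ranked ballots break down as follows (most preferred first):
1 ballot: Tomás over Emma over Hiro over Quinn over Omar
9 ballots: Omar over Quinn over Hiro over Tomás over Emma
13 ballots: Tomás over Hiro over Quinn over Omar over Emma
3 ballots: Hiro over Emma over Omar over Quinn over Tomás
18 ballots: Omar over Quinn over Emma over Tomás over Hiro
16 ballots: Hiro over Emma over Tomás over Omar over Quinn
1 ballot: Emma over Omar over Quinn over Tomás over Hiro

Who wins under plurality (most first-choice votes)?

Omar

First-place votes: Tomás 14, Omar 27, Quinn 0, Hiro 19, Emma 1.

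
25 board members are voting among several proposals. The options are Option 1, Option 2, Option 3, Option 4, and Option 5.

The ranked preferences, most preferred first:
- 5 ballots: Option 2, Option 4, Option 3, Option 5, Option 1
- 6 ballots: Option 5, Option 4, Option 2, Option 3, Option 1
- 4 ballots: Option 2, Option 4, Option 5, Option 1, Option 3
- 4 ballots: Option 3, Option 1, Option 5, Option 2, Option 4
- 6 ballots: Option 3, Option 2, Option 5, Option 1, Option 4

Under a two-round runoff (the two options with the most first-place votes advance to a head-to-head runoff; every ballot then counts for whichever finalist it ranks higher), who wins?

Round 1 first-place votes: Option 1 0, Option 2 9, Option 3 10, Option 4 0, Option 5 6. Option 3 and Option 2 advance.
Runoff: Option 3 is ranked above Option 2 on 10 ballots, Option 2 above Option 3 on 15.

Option 2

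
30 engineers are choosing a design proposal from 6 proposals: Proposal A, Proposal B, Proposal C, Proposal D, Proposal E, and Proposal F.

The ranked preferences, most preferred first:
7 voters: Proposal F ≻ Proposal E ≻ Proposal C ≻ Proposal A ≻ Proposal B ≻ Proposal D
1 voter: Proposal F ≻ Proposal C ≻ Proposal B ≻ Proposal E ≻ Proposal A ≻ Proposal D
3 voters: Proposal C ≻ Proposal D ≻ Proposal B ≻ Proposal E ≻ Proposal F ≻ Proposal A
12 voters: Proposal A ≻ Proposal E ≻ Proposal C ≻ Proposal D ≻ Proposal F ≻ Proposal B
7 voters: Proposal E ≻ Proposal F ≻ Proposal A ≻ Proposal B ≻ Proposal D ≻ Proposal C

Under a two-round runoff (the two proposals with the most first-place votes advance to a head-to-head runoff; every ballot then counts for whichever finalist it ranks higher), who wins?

Round 1 first-place votes: Proposal A 12, Proposal B 0, Proposal C 3, Proposal D 0, Proposal E 7, Proposal F 8. Proposal A and Proposal F advance.
Runoff: Proposal A is ranked above Proposal F on 12 ballots, Proposal F above Proposal A on 18.

Proposal F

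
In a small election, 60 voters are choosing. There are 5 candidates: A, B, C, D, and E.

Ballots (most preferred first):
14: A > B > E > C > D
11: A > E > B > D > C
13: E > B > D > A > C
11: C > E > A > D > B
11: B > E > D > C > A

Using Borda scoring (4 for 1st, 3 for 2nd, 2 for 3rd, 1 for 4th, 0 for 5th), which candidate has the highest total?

E

A: 14×4 + 11×4 + 13×1 + 11×2 + 11×0 = 135
B: 14×3 + 11×2 + 13×3 + 11×0 + 11×4 = 147
C: 14×1 + 11×0 + 13×0 + 11×4 + 11×1 = 69
D: 14×0 + 11×1 + 13×2 + 11×1 + 11×2 = 70
E: 14×2 + 11×3 + 13×4 + 11×3 + 11×3 = 179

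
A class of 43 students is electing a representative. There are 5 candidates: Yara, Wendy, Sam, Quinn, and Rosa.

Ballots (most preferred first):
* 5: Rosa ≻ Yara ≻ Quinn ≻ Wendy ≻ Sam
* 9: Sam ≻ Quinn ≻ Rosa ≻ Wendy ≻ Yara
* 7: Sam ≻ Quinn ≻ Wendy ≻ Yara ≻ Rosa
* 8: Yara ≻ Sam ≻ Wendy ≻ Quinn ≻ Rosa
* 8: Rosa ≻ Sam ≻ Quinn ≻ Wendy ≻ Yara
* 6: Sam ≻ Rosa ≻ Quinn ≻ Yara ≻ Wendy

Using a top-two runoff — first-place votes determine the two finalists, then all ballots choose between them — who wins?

Round 1 first-place votes: Yara 8, Wendy 0, Sam 22, Quinn 0, Rosa 13. Sam and Rosa advance.
Runoff: Sam is ranked above Rosa on 30 ballots, Rosa above Sam on 13.

Sam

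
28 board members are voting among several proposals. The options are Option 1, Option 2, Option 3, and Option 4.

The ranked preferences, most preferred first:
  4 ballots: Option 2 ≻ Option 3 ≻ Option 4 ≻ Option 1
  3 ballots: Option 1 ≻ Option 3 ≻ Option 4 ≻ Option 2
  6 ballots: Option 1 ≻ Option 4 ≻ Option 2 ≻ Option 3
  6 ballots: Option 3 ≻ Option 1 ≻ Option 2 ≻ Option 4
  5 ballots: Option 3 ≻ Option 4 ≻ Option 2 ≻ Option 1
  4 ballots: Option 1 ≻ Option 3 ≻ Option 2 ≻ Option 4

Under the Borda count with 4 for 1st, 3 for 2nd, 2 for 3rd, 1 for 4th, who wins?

Option 3

Option 1: 4×1 + 3×4 + 6×4 + 6×3 + 5×1 + 4×4 = 79
Option 2: 4×4 + 3×1 + 6×2 + 6×2 + 5×2 + 4×2 = 61
Option 3: 4×3 + 3×3 + 6×1 + 6×4 + 5×4 + 4×3 = 83
Option 4: 4×2 + 3×2 + 6×3 + 6×1 + 5×3 + 4×1 = 57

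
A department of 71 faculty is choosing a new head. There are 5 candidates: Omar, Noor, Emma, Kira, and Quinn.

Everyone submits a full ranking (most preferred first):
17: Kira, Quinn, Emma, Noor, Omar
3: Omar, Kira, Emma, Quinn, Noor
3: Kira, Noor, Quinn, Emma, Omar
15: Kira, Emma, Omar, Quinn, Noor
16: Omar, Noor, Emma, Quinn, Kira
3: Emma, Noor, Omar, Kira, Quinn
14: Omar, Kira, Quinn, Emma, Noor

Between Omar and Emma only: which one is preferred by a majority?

Omar is ranked above Emma on 33 ballots; Emma above Omar on 38.

Emma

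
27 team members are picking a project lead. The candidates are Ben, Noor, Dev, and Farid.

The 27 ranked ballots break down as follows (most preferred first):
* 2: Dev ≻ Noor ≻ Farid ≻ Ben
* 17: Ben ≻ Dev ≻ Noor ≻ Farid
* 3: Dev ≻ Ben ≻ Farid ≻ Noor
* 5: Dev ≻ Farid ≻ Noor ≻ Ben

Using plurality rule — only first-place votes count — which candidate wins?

Ben

First-place votes: Ben 17, Noor 0, Dev 10, Farid 0.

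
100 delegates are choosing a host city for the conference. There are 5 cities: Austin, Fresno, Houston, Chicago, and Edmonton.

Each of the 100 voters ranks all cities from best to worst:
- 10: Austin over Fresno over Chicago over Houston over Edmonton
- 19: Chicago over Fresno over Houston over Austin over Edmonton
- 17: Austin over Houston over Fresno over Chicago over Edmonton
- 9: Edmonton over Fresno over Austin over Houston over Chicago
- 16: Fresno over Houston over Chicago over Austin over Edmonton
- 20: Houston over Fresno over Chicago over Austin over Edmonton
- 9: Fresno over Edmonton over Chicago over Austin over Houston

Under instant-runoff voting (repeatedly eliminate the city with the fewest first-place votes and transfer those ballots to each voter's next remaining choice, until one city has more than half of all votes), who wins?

Fresno

Round 1: Austin 27, Fresno 25, Houston 20, Chicago 19, Edmonton 9. Edmonton eliminated.
Round 2: Austin 27, Fresno 34, Houston 20, Chicago 19. Chicago eliminated.
Round 3: Austin 27, Fresno 53, Houston 20. Fresno has a majority (≥51).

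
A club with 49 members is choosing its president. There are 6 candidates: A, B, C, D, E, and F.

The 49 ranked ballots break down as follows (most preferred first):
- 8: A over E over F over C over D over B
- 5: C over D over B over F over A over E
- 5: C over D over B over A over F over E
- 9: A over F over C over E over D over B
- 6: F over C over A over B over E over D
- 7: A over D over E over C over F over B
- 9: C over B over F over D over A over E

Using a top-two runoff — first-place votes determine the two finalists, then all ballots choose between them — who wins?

C

Round 1 first-place votes: A 24, B 0, C 19, D 0, E 0, F 6. A and C advance.
Runoff: A is ranked above C on 24 ballots, C above A on 25.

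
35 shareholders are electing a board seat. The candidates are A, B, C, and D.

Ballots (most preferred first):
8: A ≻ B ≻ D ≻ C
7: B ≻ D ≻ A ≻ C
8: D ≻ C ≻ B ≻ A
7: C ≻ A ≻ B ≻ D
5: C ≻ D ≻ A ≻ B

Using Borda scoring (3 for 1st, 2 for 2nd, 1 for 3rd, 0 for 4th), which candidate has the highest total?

A: 8×3 + 7×1 + 8×0 + 7×2 + 5×1 = 50
B: 8×2 + 7×3 + 8×1 + 7×1 + 5×0 = 52
C: 8×0 + 7×0 + 8×2 + 7×3 + 5×3 = 52
D: 8×1 + 7×2 + 8×3 + 7×0 + 5×2 = 56

D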